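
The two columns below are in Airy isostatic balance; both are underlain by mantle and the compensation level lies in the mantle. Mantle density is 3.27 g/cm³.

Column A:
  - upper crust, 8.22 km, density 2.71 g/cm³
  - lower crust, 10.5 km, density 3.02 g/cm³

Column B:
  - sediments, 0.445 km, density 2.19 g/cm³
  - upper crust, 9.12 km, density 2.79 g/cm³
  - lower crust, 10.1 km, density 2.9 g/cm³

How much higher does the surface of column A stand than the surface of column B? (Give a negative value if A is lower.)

For any compensation level in the mantle, the mantle terms cancel and isostasy reduces to e = (Σt_A − Σt_B) − (Σ(ρt)_A − Σ(ρt)_B) / ρ_m.
Σt_A = 18.72 km; Σt_B = 19.665 km; Σ(ρt)_A = 53.9862; Σ(ρt)_B = 55.70935 (in km·g/cm³).
e = (18.72 − 19.665) − (53.9862 − 55.70935) / 3.27 = −0.418 km.

−0.418 km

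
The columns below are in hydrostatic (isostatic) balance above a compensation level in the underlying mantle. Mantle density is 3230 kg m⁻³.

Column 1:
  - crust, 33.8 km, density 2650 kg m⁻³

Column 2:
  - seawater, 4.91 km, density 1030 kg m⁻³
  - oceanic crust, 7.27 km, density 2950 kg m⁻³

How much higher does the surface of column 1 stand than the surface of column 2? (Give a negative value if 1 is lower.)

For any compensation level in the mantle, the mantle terms cancel and isostasy reduces to e = (Σt_1 − Σt_2) − (Σ(ρt)_1 − Σ(ρt)_2) / ρ_m.
Σt_1 = 33.8 km; Σt_2 = 12.18 km; Σ(ρt)_1 = 89570; Σ(ρt)_2 = 26503.8 (in km·kg m⁻³).
e = (33.8 − 12.18) − (89570 − 26503.8) / 3230 = 2.09 km.

2.09 km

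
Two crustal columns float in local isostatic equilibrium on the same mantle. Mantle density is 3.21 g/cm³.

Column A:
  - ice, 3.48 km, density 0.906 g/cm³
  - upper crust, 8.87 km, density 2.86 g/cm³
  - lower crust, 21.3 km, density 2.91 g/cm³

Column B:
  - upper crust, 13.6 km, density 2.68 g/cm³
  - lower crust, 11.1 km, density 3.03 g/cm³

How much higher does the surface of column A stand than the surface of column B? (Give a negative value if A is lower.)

2.59 km

For any compensation level in the mantle, the mantle terms cancel and isostasy reduces to e = (Σt_A − Σt_B) − (Σ(ρt)_A − Σ(ρt)_B) / ρ_m.
Σt_A = 33.65 km; Σt_B = 24.7 km; Σ(ρt)_A = 90.50408; Σ(ρt)_B = 70.081 (in km·g/cm³).
e = (33.65 − 24.7) − (90.50408 − 70.081) / 3.21 = 2.59 km.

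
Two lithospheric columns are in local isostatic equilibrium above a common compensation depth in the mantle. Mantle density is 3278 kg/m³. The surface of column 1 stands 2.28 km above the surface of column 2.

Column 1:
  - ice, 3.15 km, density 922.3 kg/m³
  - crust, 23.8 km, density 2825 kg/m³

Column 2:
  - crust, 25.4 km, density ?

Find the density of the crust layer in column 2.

Take the compensation level at the base of the deeper column (depth z_c below the surface of column 1) and equate Σ ρ_i t_i down to z_c; mantle fills any gap and the z_c terms cancel.
Column 1: 3.15×922.3 + 23.8×2825 + (z_c − 26.95)×3278
Column 2: 2.28×0 + 25.4×ρ + (z_c − 2.28 − 25.4)×3278
The z_c×3278 term appears on both sides and cancels. Collect the known terms of each column as K = Σ(ρt)_known − 3278 × (depth of known layers): K_1 = 70140.245 − 3278×26.95 = −18201.855; K_2 = 0 − 3278×(2.28 + 25.4) = −90735.04.
Balance: K_1 = K_2 + 25.4×ρ, so ρ = (K_1 − K_2)/25.4 = 72533.2/25.4 = 2860 kg/m³.

2860 kg/m³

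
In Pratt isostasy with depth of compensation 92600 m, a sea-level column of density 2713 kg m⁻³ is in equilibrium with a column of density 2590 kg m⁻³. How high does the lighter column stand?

4400 m

ρ_ref D = ρ (D + h) → h = D (ρ_ref − ρ)/ρ.
h = 92600 m × (2713 − 2590)/2590 = 4400 m.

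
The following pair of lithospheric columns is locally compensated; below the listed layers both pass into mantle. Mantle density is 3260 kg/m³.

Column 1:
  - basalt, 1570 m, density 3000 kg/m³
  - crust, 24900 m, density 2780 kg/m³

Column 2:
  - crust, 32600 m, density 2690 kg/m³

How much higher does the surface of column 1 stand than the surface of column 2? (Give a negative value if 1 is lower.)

For any compensation level in the mantle, the mantle terms cancel and isostasy reduces to e = (Σt_1 − Σt_2) − (Σ(ρt)_1 − Σ(ρt)_2) / ρ_m.
Σt_1 = 26470 m; Σt_2 = 32600 m; Σ(ρt)_1 = 73932000; Σ(ρt)_2 = 87694000 (in m·kg/m³).
e = (26470 − 32600) − (73932000 − 87694000) / 3260 = −1910 m.

−1910 m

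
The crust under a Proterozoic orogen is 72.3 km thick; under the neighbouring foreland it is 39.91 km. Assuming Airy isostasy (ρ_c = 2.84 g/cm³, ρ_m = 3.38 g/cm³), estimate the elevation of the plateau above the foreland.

5.17 km

Excess crust Δ = 72.3 km − 39.91 km = 32.39 km, split between elevation h and root r with h + r = Δ.
Airy balance ρ_c h = (ρ_m − ρ_c) r gives r = h ρ_c/(ρ_m − ρ_c), so h (1 + ρ_c/(ρ_m − ρ_c)) = Δ, i.e. h = Δ (ρ_m − ρ_c)/ρ_m.
h = 32.39 km × 0.54/3.38 = 5.17 km.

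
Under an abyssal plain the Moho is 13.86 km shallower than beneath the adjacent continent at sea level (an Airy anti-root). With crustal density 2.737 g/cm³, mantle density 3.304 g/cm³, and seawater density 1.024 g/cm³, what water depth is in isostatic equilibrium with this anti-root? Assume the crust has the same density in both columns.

4.59 km

Replacing a thickness d of crust by seawater at the top must be balanced by replacing crust with mantle at the base: d (ρ_c − ρ_w) = a (ρ_m − ρ_c).
d = a (ρ_m − ρ_c)/(ρ_c − ρ_w) = 13.86 km × 0.567/1.713 = 4.59 km.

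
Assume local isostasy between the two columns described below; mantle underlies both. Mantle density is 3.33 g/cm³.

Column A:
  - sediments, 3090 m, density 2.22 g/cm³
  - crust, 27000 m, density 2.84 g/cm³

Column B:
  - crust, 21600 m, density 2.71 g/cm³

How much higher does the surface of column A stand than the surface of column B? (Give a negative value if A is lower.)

981 m

For any compensation level in the mantle, the mantle terms cancel and isostasy reduces to e = (Σt_A − Σt_B) − (Σ(ρt)_A − Σ(ρt)_B) / ρ_m.
Σt_A = 30090 m; Σt_B = 21600 m; Σ(ρt)_A = 83539.8; Σ(ρt)_B = 58536 (in m·g/cm³).
e = (30090 − 21600) − (83539.8 − 58536) / 3.33 = 981 m.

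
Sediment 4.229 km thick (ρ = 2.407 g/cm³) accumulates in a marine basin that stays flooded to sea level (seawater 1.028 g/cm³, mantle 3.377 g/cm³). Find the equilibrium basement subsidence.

Submarine loading: the sediment displaces seawater, and the subsidence is in turn flooded, so s (ρ_m − ρ_w) = t (ρ_sed − ρ_w).
s = 4.229 km × (2.407 − 1.028) / (3.377 − 1.028) = 2.48 km.

2.48 km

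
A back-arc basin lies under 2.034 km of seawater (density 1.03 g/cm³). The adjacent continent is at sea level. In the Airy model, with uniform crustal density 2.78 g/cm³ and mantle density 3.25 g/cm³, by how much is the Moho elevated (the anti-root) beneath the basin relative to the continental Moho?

7.57 km

Balancing pressure at the compensation depth: replacing crust with seawater at the top is compensated by replacing crust with mantle at the base: d (ρ_c − ρ_w) = a (ρ_m − ρ_c).
a = d (ρ_c − ρ_w)/(ρ_m − ρ_c) = 2.034 km × 1.75/0.47 = 7.57 km.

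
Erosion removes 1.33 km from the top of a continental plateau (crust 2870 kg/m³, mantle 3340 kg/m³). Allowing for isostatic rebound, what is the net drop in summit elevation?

0.187 km

Rebound u = e ρ_c/ρ_m = 1.33 km × 2870/3340 = 1.143 km.
Net surface drop = e − u = 1.33 km − 1.143 km = e (ρ_m − ρ_c)/ρ_m = 0.187 km.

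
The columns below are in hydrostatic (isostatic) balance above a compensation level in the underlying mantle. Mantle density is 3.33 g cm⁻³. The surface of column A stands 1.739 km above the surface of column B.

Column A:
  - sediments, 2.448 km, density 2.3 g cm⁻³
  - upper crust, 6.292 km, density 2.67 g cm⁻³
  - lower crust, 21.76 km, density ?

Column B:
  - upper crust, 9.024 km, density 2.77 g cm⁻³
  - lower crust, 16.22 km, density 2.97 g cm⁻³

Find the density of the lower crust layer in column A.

Take the compensation level at the base of the deeper column (depth z_c below the surface of column A) and equate Σ ρ_i t_i down to z_c; mantle fills any gap and the z_c terms cancel.
Column A: 2.448×2.3 + 6.292×2.67 + 21.76×ρ + (z_c − 30.5)×3.33
Column B: 1.739×0 + 9.024×2.77 + 16.22×2.97 + (z_c − 1.739 − 25.244)×3.33
The z_c×3.33 term appears on both sides and cancels. Collect the known terms of each column as K = Σ(ρt)_known − 3.33 × (depth of known layers): K_A = 22.43004 − 3.33×30.5 = −79.13496; K_B = 73.16988 − 3.33×(1.739 + 25.244) = −16.68351.
Balance: K_A + 21.76×ρ = K_B, so ρ = (K_B − K_A)/21.76 = 62.4514/21.76 = 2.87 g cm⁻³.

2.87 g cm⁻³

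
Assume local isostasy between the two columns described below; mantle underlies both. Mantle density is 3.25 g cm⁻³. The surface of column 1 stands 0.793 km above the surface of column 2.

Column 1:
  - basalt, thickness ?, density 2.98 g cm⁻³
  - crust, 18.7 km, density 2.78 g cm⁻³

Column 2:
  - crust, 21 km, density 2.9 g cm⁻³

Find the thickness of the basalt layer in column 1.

4.22 km

Take the compensation level at the base of the deeper column (depth z_c below the surface of column 1) and equate Σ ρ_i t_i down to z_c; mantle fills any gap and the z_c terms cancel.
Column 1: x×2.98 + 18.7×2.78 + (z_c − 18.7 − x)×3.25
Column 2: 0.793×0 + 21×2.9 + (z_c − 0.793 − 21)×3.25
The z_c×3.25 term appears on both sides and cancels. Collect the known terms of each column as K = Σ(ρt)_known − 3.25 × (depth of known layers): K_1 = 51.986 − 3.25×18.7 = −8.789; K_2 = 60.9 − 3.25×(0.793 + 21) = −9.92725.
Balance: K_1 − x×(3.25 − 2.98) = K_2, so x = (K_1 − K_2)/(3.25 − 2.98) = 1.13825/0.27 = 4.22 km.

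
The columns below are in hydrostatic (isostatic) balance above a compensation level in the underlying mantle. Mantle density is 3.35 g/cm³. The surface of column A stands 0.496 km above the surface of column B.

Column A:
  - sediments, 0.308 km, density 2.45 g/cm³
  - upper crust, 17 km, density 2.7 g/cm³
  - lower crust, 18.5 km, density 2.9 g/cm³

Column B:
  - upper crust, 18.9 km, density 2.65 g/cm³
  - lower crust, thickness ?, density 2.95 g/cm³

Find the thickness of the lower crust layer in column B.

11.9 km

Take the compensation level at the base of the deeper column (depth z_c below the surface of column A) and equate Σ ρ_i t_i down to z_c; mantle fills any gap and the z_c terms cancel.
Column A: 0.308×2.45 + 17×2.7 + 18.5×2.9 + (z_c − 35.808)×3.35
Column B: 0.496×0 + 18.9×2.65 + x×2.95 + (z_c − 0.496 − 18.9 − x)×3.35
The z_c×3.35 term appears on both sides and cancels. Collect the known terms of each column as K = Σ(ρt)_known − 3.35 × (depth of known layers): K_A = 100.3046 − 3.35×35.808 = −19.6522; K_B = 50.085 − 3.35×(0.496 + 18.9) = −14.8916.
Balance: K_A = K_B − x×(3.35 − 2.95), so x = (K_B − K_A)/(3.35 − 2.95) = 4.7606/0.4 = 11.9 km.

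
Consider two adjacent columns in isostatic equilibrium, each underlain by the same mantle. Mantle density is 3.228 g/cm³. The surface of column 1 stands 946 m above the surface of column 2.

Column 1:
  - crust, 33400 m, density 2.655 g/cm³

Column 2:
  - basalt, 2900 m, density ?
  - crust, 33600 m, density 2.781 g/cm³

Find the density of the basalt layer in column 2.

2.86 g/cm³

Take the compensation level at the base of the deeper column (depth z_c below the surface of column 1) and equate Σ ρ_i t_i down to z_c; mantle fills any gap and the z_c terms cancel.
Column 1: 33400×2.655 + (z_c − 33400)×3.228
Column 2: 946×0 + 2900×ρ + 33600×2.781 + (z_c − 946 − 36500)×3.228
The z_c×3.228 term appears on both sides and cancels. Collect the known terms of each column as K = Σ(ρt)_known − 3.228 × (depth of known layers): K_1 = 88677 − 3.228×33400 = −19138.2; K_2 = 93441.6 − 3.228×(946 + 36500) = −27434.088.
Balance: K_1 = K_2 + 2900×ρ, so ρ = (K_1 − K_2)/2900 = 8295.89/2900 = 2.86 g/cm³.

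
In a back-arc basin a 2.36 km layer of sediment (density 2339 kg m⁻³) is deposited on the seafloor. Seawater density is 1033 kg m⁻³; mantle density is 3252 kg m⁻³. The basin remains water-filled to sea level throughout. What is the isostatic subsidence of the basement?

1.39 km

Submarine loading: the sediment displaces seawater, and the subsidence is in turn flooded, so s (ρ_m − ρ_w) = t (ρ_sed − ρ_w).
s = 2.36 km × (2339 − 1033) / (3252 − 1033) = 1.39 km.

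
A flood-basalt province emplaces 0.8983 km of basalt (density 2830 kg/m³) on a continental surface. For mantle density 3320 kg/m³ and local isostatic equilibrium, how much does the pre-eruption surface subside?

0.766 km

Subaerial loading: s = t ρ_load / ρ_m.
s = 0.8983 km × 2830/3320 = 0.766 km.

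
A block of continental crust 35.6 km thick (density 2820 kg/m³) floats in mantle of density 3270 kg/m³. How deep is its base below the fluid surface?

30.7 km

Draft d = t ρ_obj/ρ_fluid = 35.6 km × 2820/3270 = 30.7 km.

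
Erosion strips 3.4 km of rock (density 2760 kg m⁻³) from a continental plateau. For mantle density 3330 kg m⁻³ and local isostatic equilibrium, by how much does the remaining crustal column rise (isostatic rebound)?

2.82 km

Unloading: uplift u = e ρ_c/ρ_m = 3.4 km × 2760/3330 = 2.82 km.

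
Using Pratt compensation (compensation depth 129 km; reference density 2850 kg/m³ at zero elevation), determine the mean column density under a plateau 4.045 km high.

Pratt balance: ρ_ref D = ρ (D + h).
ρ = ρ_ref D/(D + h) = 2850 × 129 km/(129 km + 4.045 km) = 2760 kg/m³.

2760 kg/m³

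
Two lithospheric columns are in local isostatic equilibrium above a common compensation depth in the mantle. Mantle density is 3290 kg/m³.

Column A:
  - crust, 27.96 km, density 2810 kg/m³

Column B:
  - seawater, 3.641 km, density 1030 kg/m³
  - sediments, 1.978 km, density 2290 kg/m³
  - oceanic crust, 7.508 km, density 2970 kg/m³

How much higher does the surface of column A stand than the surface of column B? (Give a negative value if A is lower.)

For any compensation level in the mantle, the mantle terms cancel and isostasy reduces to e = (Σt_A − Σt_B) − (Σ(ρt)_A − Σ(ρt)_B) / ρ_m.
Σt_A = 27.96 km; Σt_B = 13.127 km; Σ(ρt)_A = 78567.6; Σ(ρt)_B = 30578.61 (in km·kg/m³).
e = (27.96 − 13.127) − (78567.6 − 30578.61) / 3290 = 0.247 km.

0.247 km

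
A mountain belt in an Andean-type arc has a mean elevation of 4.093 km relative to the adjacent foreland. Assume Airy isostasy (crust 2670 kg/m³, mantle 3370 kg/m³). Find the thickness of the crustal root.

15.6 km

Equating mass per unit area of the two columns: the weight of the topography is balanced by the buoyancy of the root, ρ_c h = (ρ_m − ρ_c) r.
r = h · ρ_c / (ρ_m − ρ_c) = 4.093 km × 2670 / (3370 − 2670) = 15.6 km.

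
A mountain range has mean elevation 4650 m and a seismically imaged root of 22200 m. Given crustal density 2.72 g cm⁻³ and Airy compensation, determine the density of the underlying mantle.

Airy balance: ρ_c h = (ρ_m − ρ_c) r → ρ_m = ρ_c (1 + h/r).
ρ_m = 2.72 × (1 + 4650 m/22200 m) = 3.29 g cm⁻³.

3.29 g cm⁻³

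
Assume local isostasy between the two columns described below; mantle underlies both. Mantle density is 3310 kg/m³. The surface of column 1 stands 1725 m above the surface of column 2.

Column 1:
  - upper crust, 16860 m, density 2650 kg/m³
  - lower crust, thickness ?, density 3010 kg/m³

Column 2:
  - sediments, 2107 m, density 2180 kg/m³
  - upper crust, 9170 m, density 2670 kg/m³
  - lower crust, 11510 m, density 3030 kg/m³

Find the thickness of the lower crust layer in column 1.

20200 m

Take the compensation level at the base of the deeper column (depth z_c below the surface of column 1) and equate Σ ρ_i t_i down to z_c; mantle fills any gap and the z_c terms cancel.
Column 1: 16860×2650 + x×3010 + (z_c − 16860 − x)×3310
Column 2: 1725×0 + 2107×2180 + 9170×2670 + 11510×3030 + (z_c − 1725 − 22787)×3310
The z_c×3310 term appears on both sides and cancels. Collect the known terms of each column as K = Σ(ρt)_known − 3310 × (depth of known layers): K_1 = 44679000 − 3310×16860 = −11127600; K_2 = 63952460 − 3310×(1725 + 22787) = −17182260.
Balance: K_1 − x×(3310 − 3010) = K_2, so x = (K_1 − K_2)/(3310 − 3010) = 6054660/300 = 20200 m.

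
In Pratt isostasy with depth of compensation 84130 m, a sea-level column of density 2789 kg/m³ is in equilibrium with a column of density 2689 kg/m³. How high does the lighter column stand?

3130 m

ρ_ref D = ρ (D + h) → h = D (ρ_ref − ρ)/ρ.
h = 84130 m × (2789 − 2689)/2689 = 3130 m.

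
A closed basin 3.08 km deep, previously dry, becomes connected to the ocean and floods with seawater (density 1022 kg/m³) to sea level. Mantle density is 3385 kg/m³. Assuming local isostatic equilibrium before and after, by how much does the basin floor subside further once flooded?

After flooding the water column is d + s deep. Its weight must equal the weight of mantle displaced by the extra subsidence s: (d + s) ρ_w = s ρ_m.
s = d ρ_w / (ρ_m − ρ_w) = 3.08 km × 1022/(3385 − 1022) = 1.33 km.

1.33 km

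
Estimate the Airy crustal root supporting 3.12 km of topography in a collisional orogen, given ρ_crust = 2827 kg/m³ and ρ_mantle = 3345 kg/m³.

Equating mass per unit area of the two columns: the weight of the topography is balanced by the buoyancy of the root, ρ_c h = (ρ_m − ρ_c) r.
r = h · ρ_c / (ρ_m − ρ_c) = 3.12 km × 2827 / (3345 − 2827) = 17 km.

17 km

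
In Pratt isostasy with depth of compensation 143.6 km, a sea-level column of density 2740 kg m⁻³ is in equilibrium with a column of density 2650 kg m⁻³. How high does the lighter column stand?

ρ_ref D = ρ (D + h) → h = D (ρ_ref − ρ)/ρ.
h = 143.6 km × (2740 − 2650)/2650 = 4.88 km.

4.88 km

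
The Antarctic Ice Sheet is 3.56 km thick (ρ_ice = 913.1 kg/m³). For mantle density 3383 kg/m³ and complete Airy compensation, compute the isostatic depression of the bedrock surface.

0.961 km

Balancing pressure at the compensation depth: the ice load ρ_ice t is balanced by mantle displaced below, ρ_m s.
s = t ρ_ice / ρ_m = 3.56 km × 913.1/3383 = 0.961 km.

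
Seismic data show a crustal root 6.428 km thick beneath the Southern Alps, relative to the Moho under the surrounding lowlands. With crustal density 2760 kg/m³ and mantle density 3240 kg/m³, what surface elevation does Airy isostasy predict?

1.12 km

Equating mass per unit area of the two columns: ρ_c h = (ρ_m − ρ_c) r.
h = r (ρ_m − ρ_c) / ρ_c = 6.428 km × (3240 − 2760) / 2760 = 1.12 km.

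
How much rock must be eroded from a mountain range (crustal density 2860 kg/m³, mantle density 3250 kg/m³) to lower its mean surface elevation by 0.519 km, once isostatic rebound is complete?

Net drop Δ = e − u = e − e ρ_c/ρ_m = e (ρ_m − ρ_c)/ρ_m.
e = Δ ρ_m/(ρ_m − ρ_c) = 0.519 km × 3250/390 = 4.33 km.

4.33 km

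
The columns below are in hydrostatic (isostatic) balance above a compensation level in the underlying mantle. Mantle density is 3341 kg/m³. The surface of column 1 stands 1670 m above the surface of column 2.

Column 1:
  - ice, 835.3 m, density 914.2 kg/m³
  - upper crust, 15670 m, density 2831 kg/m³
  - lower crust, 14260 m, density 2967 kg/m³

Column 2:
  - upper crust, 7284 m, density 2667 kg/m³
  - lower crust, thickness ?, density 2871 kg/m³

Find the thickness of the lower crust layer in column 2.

10300 m

Take the compensation level at the base of the deeper column (depth z_c below the surface of column 1) and equate Σ ρ_i t_i down to z_c; mantle fills any gap and the z_c terms cancel.
Column 1: 835.3×914.2 + 15670×2831 + 14260×2967 + (z_c − 30765.3)×3341
Column 2: 1670×0 + 7284×2667 + x×2871 + (z_c − 1670 − 7284 − x)×3341
The z_c×3341 term appears on both sides and cancels. Collect the known terms of each column as K = Σ(ρt)_known − 3341 × (depth of known layers): K_1 = 87434821.3 − 3341×30765.3 = −15352046; K_2 = 19426428 − 3341×(1670 + 7284) = −10488886.
Balance: K_1 = K_2 − x×(3341 − 2871), so x = (K_2 − K_1)/(3341 − 2871) = 4863160/470 = 10300 m.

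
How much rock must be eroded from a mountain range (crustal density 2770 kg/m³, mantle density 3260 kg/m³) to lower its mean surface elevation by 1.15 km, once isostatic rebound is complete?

Net drop Δ = e − u = e − e ρ_c/ρ_m = e (ρ_m − ρ_c)/ρ_m.
e = Δ ρ_m/(ρ_m − ρ_c) = 1.15 km × 3260/490 = 7.65 km.

7.65 km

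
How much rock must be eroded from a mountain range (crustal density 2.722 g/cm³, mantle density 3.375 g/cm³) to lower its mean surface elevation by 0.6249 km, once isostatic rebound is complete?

3.23 km

Net drop Δ = e − u = e − e ρ_c/ρ_m = e (ρ_m − ρ_c)/ρ_m.
e = Δ ρ_m/(ρ_m − ρ_c) = 0.6249 km × 3.375/0.653 = 3.23 km.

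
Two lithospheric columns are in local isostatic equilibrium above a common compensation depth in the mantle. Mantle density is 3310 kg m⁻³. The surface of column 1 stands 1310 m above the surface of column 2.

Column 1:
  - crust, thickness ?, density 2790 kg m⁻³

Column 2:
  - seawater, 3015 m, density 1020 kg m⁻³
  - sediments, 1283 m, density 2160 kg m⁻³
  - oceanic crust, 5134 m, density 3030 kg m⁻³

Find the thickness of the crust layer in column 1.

27200 m

Take the compensation level at the base of the deeper column (depth z_c below the surface of column 1) and equate Σ ρ_i t_i down to z_c; mantle fills any gap and the z_c terms cancel.
Column 1: x×2790 + (z_c − 0 − x)×3310
Column 2: 1310×0 + 3015×1020 + 1283×2160 + 5134×3030 + (z_c − 1310 − 9432)×3310
The z_c×3310 term appears on both sides and cancels. Collect the known terms of each column as K = Σ(ρt)_known − 3310 × (depth of known layers): K_1 = 0 − 3310×0 = 0; K_2 = 21402600 − 3310×(1310 + 9432) = −14153420.
Balance: K_1 − x×(3310 − 2790) = K_2, so x = (K_1 − K_2)/(3310 − 2790) = 14153400/520 = 27200 m.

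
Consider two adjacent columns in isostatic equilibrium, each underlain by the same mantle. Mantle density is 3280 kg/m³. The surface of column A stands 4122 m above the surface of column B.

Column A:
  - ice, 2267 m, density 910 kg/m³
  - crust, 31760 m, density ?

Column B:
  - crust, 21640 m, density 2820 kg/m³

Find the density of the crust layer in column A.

2710 kg/m³

Take the compensation level at the base of the deeper column (depth z_c below the surface of column A) and equate Σ ρ_i t_i down to z_c; mantle fills any gap and the z_c terms cancel.
Column A: 2267×910 + 31760×ρ + (z_c − 34027)×3280
Column B: 4122×0 + 21640×2820 + (z_c − 4122 − 21640)×3280
The z_c×3280 term appears on both sides and cancels. Collect the known terms of each column as K = Σ(ρt)_known − 3280 × (depth of known layers): K_A = 2062970 − 3280×34027 = −109545590; K_B = 61024800 − 3280×(4122 + 21640) = −23474560.
Balance: K_A + 31760×ρ = K_B, so ρ = (K_B − K_A)/31760 = 86071000/31760 = 2710 kg/m³.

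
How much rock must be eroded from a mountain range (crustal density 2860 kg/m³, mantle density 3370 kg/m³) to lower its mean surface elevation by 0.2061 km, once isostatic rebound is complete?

1.36 km

Net drop Δ = e − u = e − e ρ_c/ρ_m = e (ρ_m − ρ_c)/ρ_m.
e = Δ ρ_m/(ρ_m − ρ_c) = 0.2061 km × 3370/510 = 1.36 km.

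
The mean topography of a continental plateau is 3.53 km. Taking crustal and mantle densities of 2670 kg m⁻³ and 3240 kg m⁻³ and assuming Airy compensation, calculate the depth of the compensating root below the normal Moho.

By Archimedes' principle applied to the lithosphere: the weight of the topography is balanced by the buoyancy of the root, ρ_c h = (ρ_m − ρ_c) r.
r = h · ρ_c / (ρ_m − ρ_c) = 3.53 km × 2670 / (3240 − 2670) = 16.5 km.

16.5 km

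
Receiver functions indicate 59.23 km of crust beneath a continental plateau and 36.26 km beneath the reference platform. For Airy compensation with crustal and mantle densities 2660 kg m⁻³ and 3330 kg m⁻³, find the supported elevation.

4.62 km

Excess crust Δ = 59.23 km − 36.26 km = 22.97 km, split between elevation h and root r with h + r = Δ.
Airy balance ρ_c h = (ρ_m − ρ_c) r gives r = h ρ_c/(ρ_m − ρ_c), so h (1 + ρ_c/(ρ_m − ρ_c)) = Δ, i.e. h = Δ (ρ_m − ρ_c)/ρ_m.
h = 22.97 km × 670/3330 = 4.62 km.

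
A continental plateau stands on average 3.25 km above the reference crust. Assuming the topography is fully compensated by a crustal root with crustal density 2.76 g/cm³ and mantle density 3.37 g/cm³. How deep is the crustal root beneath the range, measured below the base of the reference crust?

14.7 km

Isostatic balance requires: the weight of the topography is balanced by the buoyancy of the root, ρ_c h = (ρ_m − ρ_c) r.
r = h · ρ_c / (ρ_m − ρ_c) = 3.25 km × 2.76 / (3.37 − 2.76) = 14.7 km.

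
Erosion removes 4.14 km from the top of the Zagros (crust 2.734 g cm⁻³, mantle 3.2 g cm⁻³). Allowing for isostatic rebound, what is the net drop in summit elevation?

0.603 km

Rebound u = e ρ_c/ρ_m = 4.14 km × 2.734/3.2 = 3.537 km.
Net surface drop = e − u = 4.14 km − 3.537 km = e (ρ_m − ρ_c)/ρ_m = 0.603 km.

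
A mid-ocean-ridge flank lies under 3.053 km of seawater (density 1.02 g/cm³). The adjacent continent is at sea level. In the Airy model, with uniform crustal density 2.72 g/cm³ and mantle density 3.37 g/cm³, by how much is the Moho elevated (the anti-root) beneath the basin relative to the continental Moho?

7.98 km

Isostatic balance requires: replacing crust with seawater at the top is compensated by replacing crust with mantle at the base: d (ρ_c − ρ_w) = a (ρ_m − ρ_c).
a = d (ρ_c − ρ_w)/(ρ_m − ρ_c) = 3.053 km × 1.7/0.65 = 7.98 km.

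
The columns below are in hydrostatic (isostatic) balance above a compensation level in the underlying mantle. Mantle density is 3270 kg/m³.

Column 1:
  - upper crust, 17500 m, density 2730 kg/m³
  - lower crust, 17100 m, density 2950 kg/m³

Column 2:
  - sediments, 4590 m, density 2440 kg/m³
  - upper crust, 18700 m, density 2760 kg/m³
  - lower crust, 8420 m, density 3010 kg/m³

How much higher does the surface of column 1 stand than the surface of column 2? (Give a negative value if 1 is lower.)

−188 m

For any compensation level in the mantle, the mantle terms cancel and isostasy reduces to e = (Σt_1 − Σt_2) − (Σ(ρt)_1 − Σ(ρt)_2) / ρ_m.
Σt_1 = 34600 m; Σt_2 = 31710 m; Σ(ρt)_1 = 98220000; Σ(ρt)_2 = 88155800 (in m·kg/m³).
e = (34600 − 31710) − (98220000 − 88155800) / 3270 = −188 m.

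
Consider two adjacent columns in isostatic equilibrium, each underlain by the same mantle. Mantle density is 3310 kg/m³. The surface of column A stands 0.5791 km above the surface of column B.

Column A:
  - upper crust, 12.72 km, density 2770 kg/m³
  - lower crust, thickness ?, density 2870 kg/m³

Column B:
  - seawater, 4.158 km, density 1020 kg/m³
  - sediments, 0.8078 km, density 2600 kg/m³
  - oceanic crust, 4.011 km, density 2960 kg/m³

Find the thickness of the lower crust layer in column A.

14.9 km

Take the compensation level at the base of the deeper column (depth z_c below the surface of column A) and equate Σ ρ_i t_i down to z_c; mantle fills any gap and the z_c terms cancel.
Column A: 12.72×2770 + x×2870 + (z_c − 12.72 − x)×3310
Column B: 0.5791×0 + 4.158×1020 + 0.8078×2600 + 4.011×2960 + (z_c − 0.5791 − 8.9768)×3310
The z_c×3310 term appears on both sides and cancels. Collect the known terms of each column as K = Σ(ρt)_known − 3310 × (depth of known layers): K_A = 35234.4 − 3310×12.72 = −6868.8; K_B = 18214 − 3310×(0.5791 + 8.9768) = −13416.029.
Balance: K_A − x×(3310 − 2870) = K_B, so x = (K_A − K_B)/(3310 − 2870) = 6547.23/440 = 14.9 km.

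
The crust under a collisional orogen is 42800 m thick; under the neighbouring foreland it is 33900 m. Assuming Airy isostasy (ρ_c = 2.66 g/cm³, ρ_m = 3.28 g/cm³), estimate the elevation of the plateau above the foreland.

1680 m

Excess crust Δ = 42800 m − 33900 m = 8900 m, split between elevation h and root r with h + r = Δ.
Airy balance ρ_c h = (ρ_m − ρ_c) r gives r = h ρ_c/(ρ_m − ρ_c), so h (1 + ρ_c/(ρ_m − ρ_c)) = Δ, i.e. h = Δ (ρ_m − ρ_c)/ρ_m.
h = 8900 m × 0.62/3.28 = 1680 m.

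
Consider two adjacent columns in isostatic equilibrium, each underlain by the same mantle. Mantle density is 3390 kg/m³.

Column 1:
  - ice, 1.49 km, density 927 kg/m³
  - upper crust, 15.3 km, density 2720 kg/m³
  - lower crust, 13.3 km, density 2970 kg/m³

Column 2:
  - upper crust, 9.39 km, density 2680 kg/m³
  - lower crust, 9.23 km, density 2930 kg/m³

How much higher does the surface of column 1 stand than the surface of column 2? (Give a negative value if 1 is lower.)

For any compensation level in the mantle, the mantle terms cancel and isostasy reduces to e = (Σt_1 − Σt_2) − (Σ(ρt)_1 − Σ(ρt)_2) / ρ_m.
Σt_1 = 30.09 km; Σt_2 = 18.62 km; Σ(ρt)_1 = 82498.23; Σ(ρt)_2 = 52209.1 (in km·kg/m³).
e = (30.09 − 18.62) − (82498.23 − 52209.1) / 3390 = 2.54 km.

2.54 km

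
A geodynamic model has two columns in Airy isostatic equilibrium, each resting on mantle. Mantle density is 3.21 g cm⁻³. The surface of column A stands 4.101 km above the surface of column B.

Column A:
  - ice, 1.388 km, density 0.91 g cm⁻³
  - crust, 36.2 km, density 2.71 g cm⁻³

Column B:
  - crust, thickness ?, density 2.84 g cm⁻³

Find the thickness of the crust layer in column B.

22 km

Take the compensation level at the base of the deeper column (depth z_c below the surface of column A) and equate Σ ρ_i t_i down to z_c; mantle fills any gap and the z_c terms cancel.
Column A: 1.388×0.91 + 36.2×2.71 + (z_c − 37.588)×3.21
Column B: 4.101×0 + x×2.84 + (z_c − 4.101 − 0 − x)×3.21
The z_c×3.21 term appears on both sides and cancels. Collect the known terms of each column as K = Σ(ρt)_known − 3.21 × (depth of known layers): K_A = 99.36508 − 3.21×37.588 = −21.2924; K_B = 0 − 3.21×(4.101 + 0) = −13.16421.
Balance: K_A = K_B − x×(3.21 − 2.84), so x = (K_B − K_A)/(3.21 − 2.84) = 8.12819/0.37 = 22 km.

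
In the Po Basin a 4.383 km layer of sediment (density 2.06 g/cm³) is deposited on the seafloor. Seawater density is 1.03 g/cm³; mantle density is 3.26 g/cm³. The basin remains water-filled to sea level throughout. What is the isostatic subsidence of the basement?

Submarine loading: the sediment displaces seawater, and the subsidence is in turn flooded, so s (ρ_m − ρ_w) = t (ρ_sed − ρ_w).
s = 4.383 km × (2.06 − 1.03) / (3.26 − 1.03) = 2.02 km.

2.02 km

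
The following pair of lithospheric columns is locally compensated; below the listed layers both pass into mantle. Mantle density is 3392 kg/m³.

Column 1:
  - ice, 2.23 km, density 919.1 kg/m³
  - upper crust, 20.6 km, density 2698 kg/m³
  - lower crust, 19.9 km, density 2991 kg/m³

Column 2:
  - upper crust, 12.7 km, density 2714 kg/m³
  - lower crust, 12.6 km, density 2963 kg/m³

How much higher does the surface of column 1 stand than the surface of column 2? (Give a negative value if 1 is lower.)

For any compensation level in the mantle, the mantle terms cancel and isostasy reduces to e = (Σt_1 − Σt_2) − (Σ(ρt)_1 − Σ(ρt)_2) / ρ_m.
Σt_1 = 42.73 km; Σt_2 = 25.3 km; Σ(ρt)_1 = 117149.293; Σ(ρt)_2 = 71801.6 (in km·kg/m³).
e = (42.73 − 25.3) − (117149.293 − 71801.6) / 3392 = 4.06 km.

4.06 km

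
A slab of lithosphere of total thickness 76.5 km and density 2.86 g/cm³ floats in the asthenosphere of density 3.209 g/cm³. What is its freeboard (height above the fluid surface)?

Floating equilibrium: submerged depth d = t ρ_obj/ρ_fluid = 76.5 km × 2.86/3.209 = 68.18 km.
Freeboard = t − d = 76.5 km − 68.18 km = 8.32 km.

8.32 km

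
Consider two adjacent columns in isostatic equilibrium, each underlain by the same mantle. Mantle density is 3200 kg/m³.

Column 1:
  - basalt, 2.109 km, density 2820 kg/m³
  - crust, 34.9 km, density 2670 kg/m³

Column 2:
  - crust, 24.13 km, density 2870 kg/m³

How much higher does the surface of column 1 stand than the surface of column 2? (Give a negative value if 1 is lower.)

For any compensation level in the mantle, the mantle terms cancel and isostasy reduces to e = (Σt_1 − Σt_2) − (Σ(ρt)_1 − Σ(ρt)_2) / ρ_m.
Σt_1 = 37.009 km; Σt_2 = 24.13 km; Σ(ρt)_1 = 99130.38; Σ(ρt)_2 = 69253.1 (in km·kg/m³).
e = (37.009 − 24.13) − (99130.38 − 69253.1) / 3200 = 3.54 km.

3.54 km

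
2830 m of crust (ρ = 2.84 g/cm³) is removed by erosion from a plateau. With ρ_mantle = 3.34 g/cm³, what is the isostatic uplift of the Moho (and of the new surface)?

2410 m

Unloading: uplift u = e ρ_c/ρ_m = 2830 m × 2.84/3.34 = 2410 m.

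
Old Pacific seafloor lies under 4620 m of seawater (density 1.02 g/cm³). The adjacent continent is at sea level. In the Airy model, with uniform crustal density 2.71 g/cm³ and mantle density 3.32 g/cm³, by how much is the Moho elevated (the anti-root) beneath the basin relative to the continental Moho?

12800 m

Balancing pressure at the compensation depth: replacing crust with seawater at the top is compensated by replacing crust with mantle at the base: d (ρ_c − ρ_w) = a (ρ_m − ρ_c).
a = d (ρ_c − ρ_w)/(ρ_m − ρ_c) = 4620 m × 1.69/0.61 = 12800 m.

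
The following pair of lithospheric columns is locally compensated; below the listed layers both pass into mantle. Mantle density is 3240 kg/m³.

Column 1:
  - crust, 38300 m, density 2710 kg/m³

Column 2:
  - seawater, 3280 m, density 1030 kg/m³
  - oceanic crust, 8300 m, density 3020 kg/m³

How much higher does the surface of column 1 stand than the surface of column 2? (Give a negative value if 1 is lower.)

3460 m

For any compensation level in the mantle, the mantle terms cancel and isostasy reduces to e = (Σt_1 − Σt_2) − (Σ(ρt)_1 − Σ(ρt)_2) / ρ_m.
Σt_1 = 38300 m; Σt_2 = 11580 m; Σ(ρt)_1 = 103793000; Σ(ρt)_2 = 28444400 (in m·kg/m³).
e = (38300 − 11580) − (103793000 − 28444400) / 3240 = 3460 m.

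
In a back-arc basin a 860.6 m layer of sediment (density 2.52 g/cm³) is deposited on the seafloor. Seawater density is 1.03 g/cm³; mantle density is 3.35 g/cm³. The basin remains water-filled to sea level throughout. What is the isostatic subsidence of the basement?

553 m

Submarine loading: the sediment displaces seawater, and the subsidence is in turn flooded, so s (ρ_m − ρ_w) = t (ρ_sed − ρ_w).
s = 860.6 m × (2.52 − 1.03) / (3.35 − 1.03) = 553 m.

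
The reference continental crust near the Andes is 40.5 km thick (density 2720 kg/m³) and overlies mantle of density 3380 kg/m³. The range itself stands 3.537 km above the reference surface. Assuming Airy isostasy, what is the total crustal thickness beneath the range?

Root depth r = h ρ_c / (ρ_m − ρ_c) = 3.537 km × 2720 / 660 = 14.58 km.
Total thickness = T + h + r = 40.5 km + 3.537 km + 14.58 km = 58.6 km.

58.6 km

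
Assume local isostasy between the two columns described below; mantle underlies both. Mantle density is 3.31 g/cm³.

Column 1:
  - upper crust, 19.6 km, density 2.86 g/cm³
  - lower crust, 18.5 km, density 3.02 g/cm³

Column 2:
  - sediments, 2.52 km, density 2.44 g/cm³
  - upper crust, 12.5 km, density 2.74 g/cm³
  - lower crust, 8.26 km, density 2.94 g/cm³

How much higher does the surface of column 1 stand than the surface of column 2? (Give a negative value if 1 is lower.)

0.547 km

For any compensation level in the mantle, the mantle terms cancel and isostasy reduces to e = (Σt_1 − Σt_2) − (Σ(ρt)_1 − Σ(ρt)_2) / ρ_m.
Σt_1 = 38.1 km; Σt_2 = 23.28 km; Σ(ρt)_1 = 111.926; Σ(ρt)_2 = 64.6832 (in km·g/cm³).
e = (38.1 − 23.28) − (111.926 − 64.6832) / 3.31 = 0.547 km.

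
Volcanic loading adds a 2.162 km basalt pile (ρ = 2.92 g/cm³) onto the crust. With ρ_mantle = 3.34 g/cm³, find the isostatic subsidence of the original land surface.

1.89 km

Subaerial loading: s = t ρ_load / ρ_m.
s = 2.162 km × 2.92/3.34 = 1.89 km.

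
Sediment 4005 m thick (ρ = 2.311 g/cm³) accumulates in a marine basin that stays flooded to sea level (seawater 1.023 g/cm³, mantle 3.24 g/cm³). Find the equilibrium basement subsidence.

2330 m

Submarine loading: the sediment displaces seawater, and the subsidence is in turn flooded, so s (ρ_m − ρ_w) = t (ρ_sed − ρ_w).
s = 4005 m × (2.311 − 1.023) / (3.24 − 1.023) = 2330 m.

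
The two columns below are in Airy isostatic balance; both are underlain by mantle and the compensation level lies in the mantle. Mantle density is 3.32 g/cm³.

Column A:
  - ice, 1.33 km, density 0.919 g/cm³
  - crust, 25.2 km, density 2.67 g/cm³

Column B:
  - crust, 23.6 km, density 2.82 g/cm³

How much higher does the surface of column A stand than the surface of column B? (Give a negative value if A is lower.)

For any compensation level in the mantle, the mantle terms cancel and isostasy reduces to e = (Σt_A − Σt_B) − (Σ(ρt)_A − Σ(ρt)_B) / ρ_m.
Σt_A = 26.53 km; Σt_B = 23.6 km; Σ(ρt)_A = 68.50627; Σ(ρt)_B = 66.552 (in km·g/cm³).
e = (26.53 − 23.6) − (68.50627 − 66.552) / 3.32 = 2.34 km.

2.34 km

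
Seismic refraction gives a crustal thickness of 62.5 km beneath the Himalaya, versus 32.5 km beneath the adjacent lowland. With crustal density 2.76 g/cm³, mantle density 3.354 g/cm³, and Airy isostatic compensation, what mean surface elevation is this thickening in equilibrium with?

Excess crust Δ = 62.5 km − 32.5 km = 30 km, split between elevation h and root r with h + r = Δ.
Airy balance ρ_c h = (ρ_m − ρ_c) r gives r = h ρ_c/(ρ_m − ρ_c), so h (1 + ρ_c/(ρ_m − ρ_c)) = Δ, i.e. h = Δ (ρ_m − ρ_c)/ρ_m.
h = 30 km × 0.594/3.354 = 5.31 km.

5.31 km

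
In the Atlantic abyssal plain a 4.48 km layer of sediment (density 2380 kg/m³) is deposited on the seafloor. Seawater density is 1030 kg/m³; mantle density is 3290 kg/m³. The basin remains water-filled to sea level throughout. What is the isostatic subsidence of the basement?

Submarine loading: the sediment displaces seawater, and the subsidence is in turn flooded, so s (ρ_m − ρ_w) = t (ρ_sed − ρ_w).
s = 4.48 km × (2380 − 1030) / (3290 − 1030) = 2.68 km.

2.68 km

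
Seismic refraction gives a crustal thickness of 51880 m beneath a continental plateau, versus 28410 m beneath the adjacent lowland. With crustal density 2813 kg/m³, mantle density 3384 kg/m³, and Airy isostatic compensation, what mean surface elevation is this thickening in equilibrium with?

Excess crust Δ = 51880 m − 28410 m = 23470 m, split between elevation h and root r with h + r = Δ.
Airy balance ρ_c h = (ρ_m − ρ_c) r gives r = h ρ_c/(ρ_m − ρ_c), so h (1 + ρ_c/(ρ_m − ρ_c)) = Δ, i.e. h = Δ (ρ_m − ρ_c)/ρ_m.
h = 23470 m × 571/3384 = 3960 m.

3960 m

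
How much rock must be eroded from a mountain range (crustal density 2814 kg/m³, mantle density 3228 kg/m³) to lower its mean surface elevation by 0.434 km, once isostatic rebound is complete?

Net drop Δ = e − u = e − e ρ_c/ρ_m = e (ρ_m − ρ_c)/ρ_m.
e = Δ ρ_m/(ρ_m − ρ_c) = 0.434 km × 3228/414 = 3.38 km.

3.38 km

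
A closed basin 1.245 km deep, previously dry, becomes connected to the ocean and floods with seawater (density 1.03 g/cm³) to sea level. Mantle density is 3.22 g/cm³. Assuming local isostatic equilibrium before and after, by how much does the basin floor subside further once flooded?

After flooding the water column is d + s deep. Its weight must equal the weight of mantle displaced by the extra subsidence s: (d + s) ρ_w = s ρ_m.
s = d ρ_w / (ρ_m − ρ_w) = 1.245 km × 1.03/(3.22 − 1.03) = 0.586 km.

0.586 km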